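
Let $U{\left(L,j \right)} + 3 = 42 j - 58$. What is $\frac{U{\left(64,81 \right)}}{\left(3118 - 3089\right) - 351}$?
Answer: $- \frac{3341}{322} \approx -10.376$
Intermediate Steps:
$U{\left(L,j \right)} = -61 + 42 j$ ($U{\left(L,j \right)} = -3 + \left(42 j - 58\right) = -3 + \left(-58 + 42 j\right) = -61 + 42 j$)
$\frac{U{\left(64,81 \right)}}{\left(3118 - 3089\right) - 351} = \frac{-61 + 42 \cdot 81}{\left(3118 - 3089\right) - 351} = \frac{-61 + 3402}{29 - 351} = \frac{3341}{-322} = 3341 \left(- \frac{1}{322}\right) = - \frac{3341}{322}$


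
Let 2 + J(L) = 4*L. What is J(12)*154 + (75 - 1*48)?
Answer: 7111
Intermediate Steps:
J(L) = -2 + 4*L
J(12)*154 + (75 - 1*48) = (-2 + 4*12)*154 + (75 - 1*48) = (-2 + 48)*154 + (75 - 48) = 46*154 + 27 = 7084 + 27 = 7111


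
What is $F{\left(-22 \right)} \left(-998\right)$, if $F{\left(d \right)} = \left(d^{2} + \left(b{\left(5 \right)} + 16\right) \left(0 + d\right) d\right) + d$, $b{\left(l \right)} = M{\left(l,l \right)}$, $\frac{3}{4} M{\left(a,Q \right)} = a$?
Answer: $- \frac{34229404}{3} \approx -1.141 \cdot 10^{7}$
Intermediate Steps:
$M{\left(a,Q \right)} = \frac{4 a}{3}$
$b{\left(l \right)} = \frac{4 l}{3}$
$F{\left(d \right)} = d + \frac{71 d^{2}}{3}$ ($F{\left(d \right)} = \left(d^{2} + \left(\frac{4}{3} \cdot 5 + 16\right) \left(0 + d\right) d\right) + d = \left(d^{2} + \left(\frac{20}{3} + 16\right) d d\right) + d = \left(d^{2} + \frac{68 d}{3} d\right) + d = \left(d^{2} + \frac{68 d^{2}}{3}\right) + d = \frac{71 d^{2}}{3} + d = d + \frac{71 d^{2}}{3}$)
$F{\left(-22 \right)} \left(-998\right) = \frac{1}{3} \left(-22\right) \left(3 + 71 \left(-22\right)\right) \left(-998\right) = \frac{1}{3} \left(-22\right) \left(3 - 1562\right) \left(-998\right) = \frac{1}{3} \left(-22\right) \left(-1559\right) \left(-998\right) = \frac{34298}{3} \left(-998\right) = - \frac{34229404}{3}$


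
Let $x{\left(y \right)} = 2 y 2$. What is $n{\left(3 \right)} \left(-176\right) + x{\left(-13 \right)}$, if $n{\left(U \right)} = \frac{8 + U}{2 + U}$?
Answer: $- \frac{2196}{5} \approx -439.2$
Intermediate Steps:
$n{\left(U \right)} = \frac{8 + U}{2 + U}$
$x{\left(y \right)} = 4 y$
$n{\left(3 \right)} \left(-176\right) + x{\left(-13 \right)} = \frac{8 + 3}{2 + 3} \left(-176\right) + 4 \left(-13\right) = \frac{1}{5} \cdot 11 \left(-176\right) - 52 = \frac{11}{5} \left(-176\right) - 52 = - \frac{1936}{5} - 52 = - \frac{2196}{5}$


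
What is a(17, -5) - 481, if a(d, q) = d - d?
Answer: -481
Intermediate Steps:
a(d, q) = 0
a(17, -5) - 481 = 0 - 481 = -481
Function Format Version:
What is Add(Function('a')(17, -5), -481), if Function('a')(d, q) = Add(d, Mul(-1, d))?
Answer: -481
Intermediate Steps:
Function('a')(d, q) = 0
Add(Function('a')(17, -5), -481) = Add(0, -481) = -481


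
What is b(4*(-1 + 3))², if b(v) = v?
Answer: 64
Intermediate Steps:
b(4*(-1 + 3))² = (4*(-1 + 3))² = (4*2)² = 8² = 64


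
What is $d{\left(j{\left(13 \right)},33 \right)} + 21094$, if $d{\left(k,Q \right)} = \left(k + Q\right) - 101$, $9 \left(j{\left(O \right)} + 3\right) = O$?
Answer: $\frac{189220}{9} \approx 21024.0$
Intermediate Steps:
$j{\left(O \right)} = -3 + \frac{O}{9}$
$d{\left(k,Q \right)} = -101 + Q + k$ ($d{\left(k,Q \right)} = \left(Q + k\right) - 101 = -101 + Q + k$)
$d{\left(j{\left(13 \right)},33 \right)} + 21094 = \left(-101 + 33 + \left(-3 + \frac{1}{9} \cdot 13\right)\right) + 21094 = \left(-101 + 33 + \left(-3 + \frac{13}{9}\right)\right) + 21094 = \left(-101 + 33 - \frac{14}{9}\right) + 21094 = - \frac{626}{9} + 21094 = \frac{189220}{9}$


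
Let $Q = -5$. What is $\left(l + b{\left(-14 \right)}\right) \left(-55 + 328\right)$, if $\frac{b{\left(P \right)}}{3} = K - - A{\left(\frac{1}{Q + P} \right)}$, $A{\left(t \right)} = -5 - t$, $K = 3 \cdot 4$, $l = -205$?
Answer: $- \frac{953589}{19} \approx -50189.0$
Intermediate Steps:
$K = 12$
$b{\left(P \right)} = 21 - \frac{3}{-5 + P}$ ($b{\left(P \right)} = 3 \left(12 - - (-5 - \frac{1}{-5 + P})\right) = 3 \left(12 - \left(5 + \frac{1}{-5 + P}\right)\right) = 3 \left(7 - \frac{1}{-5 + P}\right) = 21 - \frac{3}{-5 + P}$)
$\left(l + b{\left(-14 \right)}\right) \left(-55 + 328\right) = \left(-205 + \frac{3 \left(-36 + 7 \left(-14\right)\right)}{-5 - 14}\right) \left(-55 + 328\right) = \left(-205 + \frac{3 \left(-36 - 98\right)}{-19}\right) 273 = \left(-205 + 3 \left(- \frac{1}{19}\right) \left(-134\right)\right) 273 = \left(-205 + \frac{402}{19}\right) 273 = \left(- \frac{3493}{19}\right) 273 = - \frac{953589}{19}$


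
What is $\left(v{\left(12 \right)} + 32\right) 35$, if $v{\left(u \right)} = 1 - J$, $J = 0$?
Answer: $1155$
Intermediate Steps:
$v{\left(u \right)} = 1$ ($v{\left(u \right)} = 1 - 0 = 1 + 0 = 1$)
$\left(v{\left(12 \right)} + 32\right) 35 = \left(1 + 32\right) 35 = 33 \cdot 35 = 1155$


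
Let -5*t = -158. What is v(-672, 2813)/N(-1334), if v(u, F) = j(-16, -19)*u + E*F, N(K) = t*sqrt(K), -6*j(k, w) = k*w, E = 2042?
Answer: -14445485*I*sqrt(1334)/105386 ≈ -5006.4*I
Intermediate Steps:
t = 158/5 (t = -1/5*(-158) = 158/5 ≈ 31.600)
j(k, w) = -k*w/6
N(K) = 158*sqrt(K)/5
v(u, F) = 2042*F - 152*u/3 (v(u, F) = (-1/6*(-16)*(-19))*u + 2042*F = -152*u/3 + 2042*F = 2042*F - 152*u/3)
v(-672, 2813)/N(-1334) = (2042*2813 - 152/3*(-672))/((158*sqrt(-1334)/5)) = (5744146 + 34048)/((158*(I*sqrt(1334))/5)) = 5778194/((158*I*sqrt(1334)/5)) = 5778194*(-5*I*sqrt(1334)/210772) = -14445485*I*sqrt(1334)/105386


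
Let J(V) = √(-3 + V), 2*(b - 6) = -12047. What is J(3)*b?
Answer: 0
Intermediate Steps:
b = -12035/2 (b = 6 + (½)*(-12047) = 6 - 12047/2 = -12035/2 ≈ -6017.5)
J(3)*b = √(-3 + 3)*(-12035/2) = √0*(-12035/2) = 0*(-12035/2) = 0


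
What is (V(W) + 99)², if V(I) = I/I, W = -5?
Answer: 10000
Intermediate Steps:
V(I) = 1
(V(W) + 99)² = (1 + 99)² = 100² = 10000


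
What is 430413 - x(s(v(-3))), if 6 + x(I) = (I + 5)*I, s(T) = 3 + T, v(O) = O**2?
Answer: 430215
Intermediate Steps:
x(I) = -6 + I*(5 + I) (x(I) = -6 + (I + 5)*I = -6 + (5 + I)*I = -6 + I*(5 + I))
430413 - x(s(v(-3))) = 430413 - (-6 + (3 + (-3)**2)**2 + 5*(3 + (-3)**2)) = 430413 - (-6 + (3 + 9)**2 + 5*(3 + 9)) = 430413 - (-6 + 12**2 + 5*12) = 430413 - (-6 + 144 + 60) = 430413 - 1*198 = 430413 - 198 = 430215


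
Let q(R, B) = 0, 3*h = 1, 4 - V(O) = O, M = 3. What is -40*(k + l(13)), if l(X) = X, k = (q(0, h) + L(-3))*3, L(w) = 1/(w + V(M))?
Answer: -460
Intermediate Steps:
V(O) = 4 - O
h = ⅓ (h = (⅓)*1 = ⅓ ≈ 0.33333)
L(w) = 1/(1 + w) (L(w) = 1/(w + (4 - 1*3)) = 1/(w + (4 - 3)) = 1/(w + 1) = 1/(1 + w))
k = -3/2 (k = (0 + 1/(1 - 3))*3 = (0 + 1/(-2))*3 = (0 - ½)*3 = -½*3 = -3/2 ≈ -1.5000)
-40*(k + l(13)) = -40*(-3/2 + 13) = -40*23/2 = -460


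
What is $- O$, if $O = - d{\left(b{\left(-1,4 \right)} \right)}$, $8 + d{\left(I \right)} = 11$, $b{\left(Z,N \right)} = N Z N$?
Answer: $3$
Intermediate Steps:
$b{\left(Z,N \right)} = Z N^{2}$
$d{\left(I \right)} = 3$ ($d{\left(I \right)} = -8 + 11 = 3$)
$O = -3$ ($O = \left(-1\right) 3 = -3$)
$- O = \left(-1\right) \left(-3\right) = 3$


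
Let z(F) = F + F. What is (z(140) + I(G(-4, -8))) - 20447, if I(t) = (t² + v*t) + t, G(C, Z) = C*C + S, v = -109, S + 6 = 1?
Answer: -21234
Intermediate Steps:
S = -5 (S = -6 + 1 = -5)
z(F) = 2*F
G(C, Z) = -5 + C² (G(C, Z) = C*C - 5 = C² - 5 = -5 + C²)
I(t) = t² - 108*t (I(t) = (t² - 109*t) + t = t² - 108*t)
(z(140) + I(G(-4, -8))) - 20447 = (2*140 + (-5 + (-4)²)*(-108 + (-5 + (-4)²))) - 20447 = (280 + (-5 + 16)*(-108 + (-5 + 16))) - 20447 = (280 + 11*(-108 + 11)) - 20447 = (280 + 11*(-97)) - 20447 = (280 - 1067) - 20447 = -787 - 20447 = -21234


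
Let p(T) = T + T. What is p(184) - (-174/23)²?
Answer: 164396/529 ≈ 310.77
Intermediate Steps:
p(T) = 2*T
p(184) - (-174/23)² = 2*184 - (-174/23)² = 368 - (-174*1/23)² = 368 - (-174/23)² = 368 - 1*30276/529 = 368 - 30276/529 = 164396/529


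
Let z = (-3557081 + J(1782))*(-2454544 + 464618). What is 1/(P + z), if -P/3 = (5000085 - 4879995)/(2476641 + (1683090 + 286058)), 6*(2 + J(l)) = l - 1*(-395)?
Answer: 13337367/94396681177595318237 ≈ 1.4129e-13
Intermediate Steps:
J(l) = 383/6 + l/6 (J(l) = -2 + (l - 1*(-395))/6 = -2 + (l + 395)/6 = -2 + (395 + l)/6 = -2 + (395/6 + l/6) = 383/6 + l/6)
z = 21232829803123/3 (z = (-3557081 + (383/6 + (⅙)*1782))*(-2454544 + 464618) = (-3557081 + (383/6 + 297))*(-1989926) = (-3557081 + 2165/6)*(-1989926) = -21340321/6*(-1989926) = 21232829803123/3 ≈ 7.0776e+12)
P = -360270/4445789 (P = -3*(5000085 - 4879995)/(2476641 + (1683090 + 286058)) = -360270/(2476641 + 1969148) = -360270/4445789 ≈ -0.081036)
1/(P + z) = 1/(-360270/4445789 + 21232829803123/3) = 1/(94396681177595318237/13337367) = 13337367/94396681177595318237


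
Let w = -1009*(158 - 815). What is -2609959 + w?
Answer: -1947046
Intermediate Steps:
w = 662913 (w = -1009*(-657) = 662913)
-2609959 + w = -2609959 + 662913 = -1947046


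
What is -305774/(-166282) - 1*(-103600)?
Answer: 8613560487/83141 ≈ 1.0360e+5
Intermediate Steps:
-305774/(-166282) - 1*(-103600) = -305774*(-1/166282) + 103600 = 152887/83141 + 103600 = 8613560487/83141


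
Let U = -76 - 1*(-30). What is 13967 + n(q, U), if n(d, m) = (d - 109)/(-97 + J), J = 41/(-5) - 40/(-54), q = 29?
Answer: 98486717/7051 ≈ 13968.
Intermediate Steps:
U = -46 (U = -76 + 30 = -46)
J = -1007/135 (J = 41*(-⅕) - 40*(-1/54) = -41/5 + 20/27 = -1007/135 ≈ -7.4593)
n(d, m) = 14715/14102 - 135*d/14102 (n(d, m) = (d - 109)/(-97 - 1007/135) = (-109 + d)/(-14102/135) = (-109 + d)*(-135/14102) = 14715/14102 - 135*d/14102)
13967 + n(q, U) = 13967 + (14715/14102 - 135/14102*29) = 13967 + (14715/14102 - 3915/14102) = 13967 + 5400/7051 = 98486717/7051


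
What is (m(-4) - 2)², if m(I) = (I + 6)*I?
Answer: 100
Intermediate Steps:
m(I) = I*(6 + I) (m(I) = (6 + I)*I = I*(6 + I))
(m(-4) - 2)² = (-4*(6 - 4) - 2)² = (-4*2 - 2)² = (-8 - 2)² = (-10)² = 100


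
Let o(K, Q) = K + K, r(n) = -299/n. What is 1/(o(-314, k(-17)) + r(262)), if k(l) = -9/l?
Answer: -262/164835 ≈ -0.0015895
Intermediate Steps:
o(K, Q) = 2*K
1/(o(-314, k(-17)) + r(262)) = 1/(2*(-314) - 299/262) = 1/(-628 - 299*1/262) = 1/(-628 - 299/262) = 1/(-164835/262) = -262/164835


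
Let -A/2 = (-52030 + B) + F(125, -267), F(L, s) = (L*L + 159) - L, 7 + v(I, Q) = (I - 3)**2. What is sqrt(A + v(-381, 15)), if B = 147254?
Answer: I*sqrt(74317) ≈ 272.61*I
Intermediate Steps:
v(I, Q) = -7 + (-3 + I)**2 (v(I, Q) = -7 + (I - 3)**2 = -7 + (-3 + I)**2)
F(L, s) = 159 + L**2 - L (F(L, s) = (L**2 + 159) - L = (159 + L**2) - L = 159 + L**2 - L)
A = -221766 (A = -2*((-52030 + 147254) + (159 + 125**2 - 1*125)) = -2*(95224 + (159 + 15625 - 125)) = -2*(95224 + 15659) = -2*110883 = -221766)
sqrt(A + v(-381, 15)) = sqrt(-221766 + (-7 + (-3 - 381)**2)) = sqrt(-221766 + (-7 + (-384)**2)) = sqrt(-221766 + (-7 + 147456)) = sqrt(-221766 + 147449) = sqrt(-74317) = I*sqrt(74317)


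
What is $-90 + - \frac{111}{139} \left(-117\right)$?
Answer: $\frac{477}{139} \approx 3.4317$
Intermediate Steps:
$-90 + - \frac{111}{139} \left(-117\right) = -90 + \left(-111\right) \frac{1}{139} \left(-117\right) = -90 - - \frac{12987}{139} = -90 + \frac{12987}{139} = \frac{477}{139}$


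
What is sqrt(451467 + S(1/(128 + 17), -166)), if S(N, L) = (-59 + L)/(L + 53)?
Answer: 6*sqrt(160133543)/113 ≈ 671.91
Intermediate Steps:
S(N, L) = (-59 + L)/(53 + L)
sqrt(451467 + S(1/(128 + 17), -166)) = sqrt(451467 + (-59 - 166)/(53 - 166)) = sqrt(451467 - 225/(-113)) = sqrt(451467 - 1/113*(-225)) = sqrt(451467 + 225/113) = sqrt(51015996/113) = 6*sqrt(160133543)/113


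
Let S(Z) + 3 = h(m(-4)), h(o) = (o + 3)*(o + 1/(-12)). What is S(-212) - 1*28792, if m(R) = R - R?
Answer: -115181/4 ≈ -28795.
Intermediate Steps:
m(R) = 0
h(o) = (3 + o)*(-1/12 + o) (h(o) = (3 + o)*(o - 1/12) = (3 + o)*(-1/12 + o))
S(Z) = -13/4 (S(Z) = -3 + (-¼ + 0² + (35/12)*0) = -3 + (-¼ + 0 + 0) = -3 - ¼ = -13/4)
S(-212) - 1*28792 = -13/4 - 1*28792 = -13/4 - 28792 = -115181/4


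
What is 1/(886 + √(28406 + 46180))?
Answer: 443/355205 - √74586/710410 ≈ 0.00086274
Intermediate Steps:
1/(886 + √(28406 + 46180)) = 1/(886 + √74586)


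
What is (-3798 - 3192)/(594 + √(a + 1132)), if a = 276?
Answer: -94365/7987 + 13980*√22/87857 ≈ -11.068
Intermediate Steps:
(-3798 - 3192)/(594 + √(a + 1132)) = (-3798 - 3192)/(594 + √(276 + 1132)) = -6990/(594 + √1408) = -6990/(594 + 8*√22)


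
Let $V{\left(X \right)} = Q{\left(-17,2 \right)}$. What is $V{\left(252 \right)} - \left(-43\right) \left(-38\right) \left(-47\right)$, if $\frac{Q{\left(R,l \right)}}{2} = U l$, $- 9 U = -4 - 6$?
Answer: $\frac{691222}{9} \approx 76803.0$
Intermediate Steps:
$U = \frac{10}{9}$ ($U = - \frac{-4 - 6}{9} = \left(- \frac{1}{9}\right) \left(-10\right) = \frac{10}{9} \approx 1.1111$)
$Q{\left(R,l \right)} = \frac{20 l}{9}$ ($Q{\left(R,l \right)} = 2 \frac{10 l}{9} = \frac{20 l}{9}$)
$V{\left(X \right)} = \frac{40}{9}$ ($V{\left(X \right)} = \frac{20}{9} \cdot 2 = \frac{40}{9}$)
$V{\left(252 \right)} - \left(-43\right) \left(-38\right) \left(-47\right) = \frac{40}{9} - \left(-43\right) \left(-38\right) \left(-47\right) = \frac{40}{9} - 1634 \left(-47\right) = \frac{40}{9} - -76798 = \frac{40}{9} + 76798 = \frac{691222}{9}$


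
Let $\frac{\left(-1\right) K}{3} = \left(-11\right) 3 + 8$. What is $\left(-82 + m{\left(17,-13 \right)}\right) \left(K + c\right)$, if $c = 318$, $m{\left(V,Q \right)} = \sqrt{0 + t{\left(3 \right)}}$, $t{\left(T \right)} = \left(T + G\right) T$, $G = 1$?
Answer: $-32226 + 786 \sqrt{3} \approx -30865.0$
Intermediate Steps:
$t{\left(T \right)} = T \left(1 + T\right)$ ($t{\left(T \right)} = \left(T + 1\right) T = \left(1 + T\right) T = T \left(1 + T\right)$)
$m{\left(V,Q \right)} = 2 \sqrt{3}$ ($m{\left(V,Q \right)} = \sqrt{0 + 3 \left(1 + 3\right)} = \sqrt{0 + 3 \cdot 4} = \sqrt{0 + 12} = \sqrt{12} = 2 \sqrt{3}$)
$K = 75$ ($K = - 3 \left(\left(-11\right) 3 + 8\right) = - 3 \left(-33 + 8\right) = \left(-3\right) \left(-25\right) = 75$)
$\left(-82 + m{\left(17,-13 \right)}\right) \left(K + c\right) = \left(-82 + 2 \sqrt{3}\right) \left(75 + 318\right) = \left(-82 + 2 \sqrt{3}\right) 393 = -32226 + 786 \sqrt{3}$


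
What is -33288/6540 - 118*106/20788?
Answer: -16120693/2832365 ≈ -5.6916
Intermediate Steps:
-33288/6540 - 118*106/20788 = -33288*1/6540 - 12508*1/20788 = -2774/545 - 3127/5197 = -16120693/2832365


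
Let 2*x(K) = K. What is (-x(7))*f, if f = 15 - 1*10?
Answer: -35/2 ≈ -17.500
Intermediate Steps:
f = 5 (f = 15 - 10 = 5)
x(K) = K/2
(-x(7))*f = -7/2*5 = -35/2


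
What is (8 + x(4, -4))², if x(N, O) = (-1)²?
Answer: 81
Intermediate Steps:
x(N, O) = 1
(8 + x(4, -4))² = (8 + 1)² = 9² = 81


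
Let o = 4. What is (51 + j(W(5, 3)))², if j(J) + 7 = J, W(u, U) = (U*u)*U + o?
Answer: 8649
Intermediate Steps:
W(u, U) = 4 + u*U² (W(u, U) = (U*u)*U + 4 = u*U² + 4 = 4 + u*U²)
j(J) = -7 + J
(51 + j(W(5, 3)))² = (51 + (-7 + (4 + 5*3²)))² = (51 + (-7 + (4 + 5*9)))² = (51 + (-7 + (4 + 45)))² = (51 + (-7 + 49))² = (51 + 42)² = 93² = 8649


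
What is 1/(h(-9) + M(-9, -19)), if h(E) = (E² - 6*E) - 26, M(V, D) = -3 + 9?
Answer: 1/115 ≈ 0.0086956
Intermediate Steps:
M(V, D) = 6
h(E) = -26 + E² - 6*E
1/(h(-9) + M(-9, -19)) = 1/((-26 + (-9)² - 6*(-9)) + 6) = 1/((-26 + 81 + 54) + 6) = 1/(109 + 6) = 1/115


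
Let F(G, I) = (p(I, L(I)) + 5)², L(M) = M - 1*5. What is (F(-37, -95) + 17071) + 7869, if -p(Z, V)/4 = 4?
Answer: 25061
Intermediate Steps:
L(M) = -5 + M (L(M) = M - 5 = -5 + M)
p(Z, V) = -16 (p(Z, V) = -4*4 = -16)
F(G, I) = 121 (F(G, I) = (-16 + 5)² = (-11)² = 121)
(F(-37, -95) + 17071) + 7869 = (121 + 17071) + 7869 = 17192 + 7869 = 25061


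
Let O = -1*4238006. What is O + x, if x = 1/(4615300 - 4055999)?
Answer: -2370320993805/559301 ≈ -4.2380e+6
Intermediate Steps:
O = -4238006
x = 1/559301 ≈ 1.7879e-6
O + x = -4238006 + 1/559301 = -2370320993805/559301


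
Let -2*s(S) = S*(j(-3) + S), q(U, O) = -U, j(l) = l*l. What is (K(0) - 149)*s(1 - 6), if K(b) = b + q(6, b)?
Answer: -1550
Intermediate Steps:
j(l) = l**2
s(S) = -S*(9 + S)/2 (s(S) = -S*((-3)**2 + S)/2 = -S*(9 + S)/2)
K(b) = -6 + b (K(b) = b - 1*6 = b - 6 = -6 + b)
(K(0) - 149)*s(1 - 6) = ((-6 + 0) - 149)*(-(1 - 6)*(9 + (1 - 6))/2) = (-6 - 149)*(-1/2*(-5)*(9 - 5)) = -(-155)*(-5)*4/2 = -155*10 = -1550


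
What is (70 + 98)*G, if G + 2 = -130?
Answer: -22176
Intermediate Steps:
G = -132 (G = -2 - 130 = -132)
(70 + 98)*G = (70 + 98)*(-132) = 168*(-132) = -22176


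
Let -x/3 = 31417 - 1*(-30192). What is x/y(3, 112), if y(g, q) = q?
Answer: -184827/112 ≈ -1650.2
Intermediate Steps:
x = -184827 (x = -3*(31417 - 1*(-30192)) = -3*(31417 + 30192) = -3*61609 = -184827)
x/y(3, 112) = -184827/112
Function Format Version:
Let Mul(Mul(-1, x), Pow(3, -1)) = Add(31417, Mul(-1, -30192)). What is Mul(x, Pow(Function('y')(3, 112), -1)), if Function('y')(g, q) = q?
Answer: Rational(-184827, 112) ≈ -1650.2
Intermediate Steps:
x = -184827 (x = Mul(-3, Add(31417, Mul(-1, -30192))) = Mul(-3, Add(31417, 30192)) = Mul(-3, 61609) = -184827)
Mul(x, Pow(Function('y')(3, 112), -1)) = Mul(-184827, Pow(112, -1)) = Mul(-184827, Rational(1, 112)) = Rational(-184827, 112)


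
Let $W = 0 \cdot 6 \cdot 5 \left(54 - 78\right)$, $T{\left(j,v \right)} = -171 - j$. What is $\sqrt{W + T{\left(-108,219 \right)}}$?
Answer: $3 i \sqrt{7} \approx 7.9373 i$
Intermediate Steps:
$W = 0$ ($W = 0 \cdot 5 \left(-24\right) = 0 \left(-24\right) = 0$)
$\sqrt{W + T{\left(-108,219 \right)}} = \sqrt{0 - 63} = \sqrt{-63} = 3 i \sqrt{7}$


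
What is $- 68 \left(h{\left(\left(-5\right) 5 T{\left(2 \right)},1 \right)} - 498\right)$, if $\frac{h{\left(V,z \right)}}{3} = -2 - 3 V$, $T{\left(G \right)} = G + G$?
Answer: $-26928$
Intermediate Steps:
$T{\left(G \right)} = 2 G$
$h{\left(V,z \right)} = -6 - 9 V$ ($h{\left(V,z \right)} = 3 \left(-2 - 3 V\right) = -6 - 9 V$)
$- 68 \left(h{\left(\left(-5\right) 5 T{\left(2 \right)},1 \right)} - 498\right) = - 68 \left(\left(-6 - 9 \left(-5\right) 5 \cdot 2 \cdot 2\right) - 498\right) = - 68 \left(\left(-6 - 9 \left(\left(-25\right) 4\right)\right) - 498\right) = - 68 \left(\left(-6 - -900\right) - 498\right) = - 68 \left(\left(-6 + 900\right) - 498\right) = - 68 \left(894 - 498\right) = \left(-68\right) 396 = -26928$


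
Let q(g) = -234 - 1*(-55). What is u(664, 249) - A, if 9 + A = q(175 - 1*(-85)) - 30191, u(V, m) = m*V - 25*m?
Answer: 189490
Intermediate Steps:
q(g) = -179 (q(g) = -234 + 55 = -179)
u(V, m) = -25*m + V*m (u(V, m) = V*m - 25*m = -25*m + V*m)
A = -30379 (A = -9 + (-179 - 30191) = -9 - 30370 = -30379)
u(664, 249) - A = 249*(-25 + 664) - 1*(-30379) = 249*639 + 30379 = 159111 + 30379 = 189490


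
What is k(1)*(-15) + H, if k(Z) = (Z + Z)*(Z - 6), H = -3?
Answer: 147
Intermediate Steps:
k(Z) = 2*Z*(-6 + Z) (k(Z) = (2*Z)*(-6 + Z) = 2*Z*(-6 + Z))
k(1)*(-15) + H = (2*1*(-6 + 1))*(-15) - 3 = (2*1*(-5))*(-15) - 3 = -10*(-15) - 3 = 150 - 3 = 147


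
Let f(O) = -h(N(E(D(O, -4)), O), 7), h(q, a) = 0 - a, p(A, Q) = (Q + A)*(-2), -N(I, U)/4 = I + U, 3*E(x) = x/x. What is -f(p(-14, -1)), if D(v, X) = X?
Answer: -7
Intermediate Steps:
E(x) = ⅓ (E(x) = (x/x)/3 = (⅓)*1 = ⅓)
N(I, U) = -4*I - 4*U (N(I, U) = -4*(I + U) = -4*I - 4*U)
p(A, Q) = -2*A - 2*Q (p(A, Q) = (A + Q)*(-2) = -2*A - 2*Q)
h(q, a) = -a
f(O) = 7 (f(O) = -(-1)*7 = -1*(-7) = 7)
-f(p(-14, -1)) = -1*7 = -7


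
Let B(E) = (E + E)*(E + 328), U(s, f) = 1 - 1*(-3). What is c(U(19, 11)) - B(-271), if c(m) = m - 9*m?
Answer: 30862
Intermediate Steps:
U(s, f) = 4 (U(s, f) = 1 + 3 = 4)
c(m) = -8*m
B(E) = 2*E*(328 + E) (B(E) = (2*E)*(328 + E) = 2*E*(328 + E))
c(U(19, 11)) - B(-271) = -8*4 - 2*(-271)*(328 - 271) = -32 - 2*(-271)*57 = -32 - 1*(-30894) = -32 + 30894 = 30862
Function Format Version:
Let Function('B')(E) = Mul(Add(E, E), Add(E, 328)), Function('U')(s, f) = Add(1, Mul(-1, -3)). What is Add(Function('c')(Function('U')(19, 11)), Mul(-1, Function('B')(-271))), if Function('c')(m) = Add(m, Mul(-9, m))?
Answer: 30862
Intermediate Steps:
Function('U')(s, f) = 4 (Function('U')(s, f) = Add(1, 3) = 4)
Function('c')(m) = Mul(-8, m)
Function('B')(E) = Mul(2, E, Add(328, E)) (Function('B')(E) = Mul(Mul(2, E), Add(328, E)) = Mul(2, E, Add(328, E)))
Add(Function('c')(Function('U')(19, 11)), Mul(-1, Function('B')(-271))) = Add(Mul(-8, 4), Mul(-1, Mul(2, -271, Add(328, -271)))) = Add(-32, Mul(-1, Mul(2, -271, 57))) = Add(-32, Mul(-1, -30894)) = Add(-32, 30894) = 30862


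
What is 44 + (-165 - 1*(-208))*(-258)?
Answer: -11050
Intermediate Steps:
44 + (-165 - 1*(-208))*(-258) = 44 + (-165 + 208)*(-258) = 44 + 43*(-258) = 44 - 11094 = -11050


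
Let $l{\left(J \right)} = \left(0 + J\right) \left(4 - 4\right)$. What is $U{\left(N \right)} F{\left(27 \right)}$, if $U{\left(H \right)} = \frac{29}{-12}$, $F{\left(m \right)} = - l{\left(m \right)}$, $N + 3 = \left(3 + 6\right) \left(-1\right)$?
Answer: $0$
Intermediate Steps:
$l{\left(J \right)} = 0$ ($l{\left(J \right)} = J 0 = 0$)
$N = -12$ ($N = -3 + \left(3 + 6\right) \left(-1\right) = -3 + 9 \left(-1\right) = -3 - 9 = -12$)
$F{\left(m \right)} = 0$ ($F{\left(m \right)} = \left(-1\right) 0 = 0$)
$U{\left(H \right)} = - \frac{29}{12}$ ($U{\left(H \right)} = 29 \left(- \frac{1}{12}\right) = - \frac{29}{12}$)
$U{\left(N \right)} F{\left(27 \right)} = \left(- \frac{29}{12}\right) 0 = 0$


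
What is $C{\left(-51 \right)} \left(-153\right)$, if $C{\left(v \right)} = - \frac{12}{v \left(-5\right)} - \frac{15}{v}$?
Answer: $- \frac{189}{5} \approx -37.8$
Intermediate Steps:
$C{\left(v \right)} = - \frac{63}{5 v}$ ($C{\left(v \right)} = - \frac{12}{\left(-5\right) v} - \frac{15}{v} = - 12 \left(- \frac{1}{5 v}\right) - \frac{15}{v} = \frac{12}{5 v} - \frac{15}{v} = - \frac{63}{5 v}$)
$C{\left(-51 \right)} \left(-153\right) = - \frac{63}{5 \left(-51\right)} \left(-153\right) = \left(- \frac{63}{5}\right) \left(- \frac{1}{51}\right) \left(-153\right) = \frac{21}{85} \left(-153\right) = - \frac{189}{5}$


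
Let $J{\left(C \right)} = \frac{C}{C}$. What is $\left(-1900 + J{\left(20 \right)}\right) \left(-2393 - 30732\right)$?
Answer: $62904375$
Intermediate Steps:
$J{\left(C \right)} = 1$
$\left(-1900 + J{\left(20 \right)}\right) \left(-2393 - 30732\right) = \left(-1900 + 1\right) \left(-2393 - 30732\right) = \left(-1899\right) \left(-33125\right) = 62904375$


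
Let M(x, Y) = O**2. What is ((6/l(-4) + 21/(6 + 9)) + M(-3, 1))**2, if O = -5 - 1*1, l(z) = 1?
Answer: 47089/25 ≈ 1883.6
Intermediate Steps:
O = -6 (O = -5 - 1 = -6)
M(x, Y) = 36 (M(x, Y) = (-6)**2 = 36)
((6/l(-4) + 21/(6 + 9)) + M(-3, 1))**2 = ((6/1 + 21/(6 + 9)) + 36)**2 = ((6*1 + 21/15) + 36)**2 = ((6 + 21*(1/15)) + 36)**2 = ((6 + 7/5) + 36)**2 = (37/5 + 36)**2 = (217/5)**2 = 47089/25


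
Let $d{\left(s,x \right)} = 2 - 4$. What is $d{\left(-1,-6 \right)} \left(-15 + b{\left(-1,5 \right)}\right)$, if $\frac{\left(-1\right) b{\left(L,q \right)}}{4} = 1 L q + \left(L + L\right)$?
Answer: $-26$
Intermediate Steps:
$d{\left(s,x \right)} = -2$ ($d{\left(s,x \right)} = 2 - 4 = -2$)
$b{\left(L,q \right)} = - 8 L - 4 L q$ ($b{\left(L,q \right)} = - 4 \left(1 L q + \left(L + L\right)\right) = - 4 \left(L q + 2 L\right) = - 4 \left(2 L + L q\right) = - 8 L - 4 L q$)
$d{\left(-1,-6 \right)} \left(-15 + b{\left(-1,5 \right)}\right) = - 2 \left(-15 - - 4 \left(2 + 5\right)\right) = - 2 \left(-15 - \left(-4\right) 7\right) = - 2 \left(-15 + 28\right) = \left(-2\right) 13 = -26$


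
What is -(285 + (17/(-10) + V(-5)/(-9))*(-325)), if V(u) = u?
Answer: -11825/18 ≈ -656.94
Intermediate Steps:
-(285 + (17/(-10) + V(-5)/(-9))*(-325)) = -(285 + (17/(-10) - 5/(-9))*(-325)) = -(285 + (17*(-⅒) - 5*(-⅑))*(-325)) = -(285 + (-17/10 + 5/9)*(-325)) = -(285 - 103/90*(-325)) = -(285 + 6695/18) = -1*11825/18 = -11825/18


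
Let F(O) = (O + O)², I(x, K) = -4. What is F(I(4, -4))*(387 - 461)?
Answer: -4736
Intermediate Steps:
F(O) = 4*O² (F(O) = (2*O)² = 4*O²)
F(I(4, -4))*(387 - 461) = (4*(-4)²)*(387 - 461) = (4*16)*(-74) = 64*(-74) = -4736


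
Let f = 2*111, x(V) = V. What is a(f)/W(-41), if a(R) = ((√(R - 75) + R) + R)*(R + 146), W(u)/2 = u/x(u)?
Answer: 81696 + 1288*√3 ≈ 83927.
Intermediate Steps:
f = 222
W(u) = 2 (W(u) = 2*(u/u) = 2*1 = 2)
a(R) = (146 + R)*(√(-75 + R) + 2*R) (a(R) = ((√(-75 + R) + R) + R)*(146 + R) = ((R + √(-75 + R)) + R)*(146 + R) = (√(-75 + R) + 2*R)*(146 + R) = (146 + R)*(√(-75 + R) + 2*R))
a(f)/W(-41) = (2*222² + 146*√(-75 + 222) + 292*222 + 222*√(-75 + 222))/2 = (2*49284 + 146*√147 + 64824 + 222*√147)*(½) = (98568 + 146*(7*√3) + 64824 + 222*(7*√3))*(½) = (98568 + 1022*√3 + 64824 + 1554*√3)*(½) = (163392 + 2576*√3)*(½) = 81696 + 1288*√3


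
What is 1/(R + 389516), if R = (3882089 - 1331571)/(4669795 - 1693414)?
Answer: 2976381/1159350572114 ≈ 2.5673e-6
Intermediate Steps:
R = 2550518/2976381 ≈ 0.85692
1/(R + 389516) = 1/(2550518/2976381 + 389516) = 1/(1159350572114/2976381) = 2976381/1159350572114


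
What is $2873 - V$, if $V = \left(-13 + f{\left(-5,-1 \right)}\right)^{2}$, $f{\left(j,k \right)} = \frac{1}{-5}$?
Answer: $\frac{67469}{25} \approx 2698.8$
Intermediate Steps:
$f{\left(j,k \right)} = - \frac{1}{5}$
$V = \frac{4356}{25}$ ($V = \left(-13 - \frac{1}{5}\right)^{2} = \left(- \frac{66}{5}\right)^{2} = \frac{4356}{25} \approx 174.24$)
$2873 - V = 2873 - \frac{4356}{25} = \frac{67469}{25}$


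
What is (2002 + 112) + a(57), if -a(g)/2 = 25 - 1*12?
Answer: 2088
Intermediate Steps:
a(g) = -26 (a(g) = -2*(25 - 1*12) = -2*(25 - 12) = -2*13 = -26)
(2002 + 112) + a(57) = (2002 + 112) - 26 = 2114 - 26 = 2088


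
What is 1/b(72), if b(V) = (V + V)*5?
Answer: 1/720 ≈ 0.0013889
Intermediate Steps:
b(V) = 10*V (b(V) = (2*V)*5 = 10*V)
1/b(72) = 1/(10*72) = 1/720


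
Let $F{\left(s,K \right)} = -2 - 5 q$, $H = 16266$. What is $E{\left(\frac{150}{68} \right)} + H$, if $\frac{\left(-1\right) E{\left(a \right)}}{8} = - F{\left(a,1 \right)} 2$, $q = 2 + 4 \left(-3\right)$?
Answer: $17034$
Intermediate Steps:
$q = -10$ ($q = 2 - 12 = -10$)
$F{\left(s,K \right)} = 48$ ($F{\left(s,K \right)} = -2 - -50 = -2 + 50 = 48$)
$E{\left(a \right)} = 768$ ($E{\left(a \right)} = - 8 \left(-1\right) 48 \cdot 2 = - 8 \left(\left(-48\right) 2\right) = \left(-8\right) \left(-96\right) = 768$)
$E{\left(\frac{150}{68} \right)} + H = 768 + 16266 = 17034$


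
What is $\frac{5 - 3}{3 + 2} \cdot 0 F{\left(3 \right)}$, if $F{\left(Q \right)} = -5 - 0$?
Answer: $0$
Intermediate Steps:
$F{\left(Q \right)} = -5$ ($F{\left(Q \right)} = -5 + 0 = -5$)
$\frac{5 - 3}{3 + 2} \cdot 0 F{\left(3 \right)} = \frac{5 - 3}{3 + 2} \cdot 0 \left(-5\right) = \frac{2}{5} \cdot 0 \left(-5\right) = 0 \left(-5\right) = 0$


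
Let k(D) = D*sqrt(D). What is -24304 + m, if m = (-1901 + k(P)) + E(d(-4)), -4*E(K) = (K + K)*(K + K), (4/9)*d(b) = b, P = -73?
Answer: -26286 - 73*I*sqrt(73) ≈ -26286.0 - 623.71*I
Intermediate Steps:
d(b) = 9*b/4
k(D) = D**(3/2)
E(K) = -K**2 (E(K) = -(K + K)*(K + K)/4 = -2*K*2*K/4 = -K**2)
m = -1982 - 73*I*sqrt(73) (m = (-1901 + (-73)**(3/2)) - ((9/4)*(-4))**2 = (-1901 - 73*I*sqrt(73)) - 1*(-9)**2 = (-1901 - 73*I*sqrt(73)) - 1*81 = (-1901 - 73*I*sqrt(73)) - 81 = -1982 - 73*I*sqrt(73) ≈ -1982.0 - 623.71*I)
-24304 + m = -24304 + (-1982 - 73*I*sqrt(73)) = -26286 - 73*I*sqrt(73)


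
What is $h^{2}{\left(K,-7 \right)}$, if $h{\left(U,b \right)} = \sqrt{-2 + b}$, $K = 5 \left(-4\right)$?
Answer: $-9$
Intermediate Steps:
$K = -20$
$h^{2}{\left(K,-7 \right)} = \left(\sqrt{-2 - 7}\right)^{2} = \left(\sqrt{-9}\right)^{2} = \left(3 i\right)^{2} = -9$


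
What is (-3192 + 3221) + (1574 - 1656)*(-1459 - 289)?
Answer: 143365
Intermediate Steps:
(-3192 + 3221) + (1574 - 1656)*(-1459 - 289) = 29 - 82*(-1748) = 29 + 143336 = 143365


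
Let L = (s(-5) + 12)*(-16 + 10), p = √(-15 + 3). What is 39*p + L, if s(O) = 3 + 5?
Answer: -120 + 78*I*√3 ≈ -120.0 + 135.1*I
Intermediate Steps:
s(O) = 8
p = 2*I*√3 (p = √(-12) = 2*I*√3 ≈ 3.4641*I)
L = -120 (L = (8 + 12)*(-16 + 10) = 20*(-6) = -120)
39*p + L = 39*(2*I*√3) - 120 = 78*I*√3 - 120 = -120 + 78*I*√3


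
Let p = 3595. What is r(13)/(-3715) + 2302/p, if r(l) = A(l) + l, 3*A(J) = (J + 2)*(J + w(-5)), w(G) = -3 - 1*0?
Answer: 1665089/2671085 ≈ 0.62338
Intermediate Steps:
w(G) = -3 (w(G) = -3 + 0 = -3)
A(J) = (-3 + J)*(2 + J)/3 (A(J) = ((J + 2)*(J - 3))/3 = ((2 + J)*(-3 + J))/3 = ((-3 + J)*(2 + J))/3 = (-3 + J)*(2 + J)/3)
r(l) = -2 + l²/3 + 2*l/3 (r(l) = (-2 - l/3 + l²/3) + l = -2 + l²/3 + 2*l/3)
r(13)/(-3715) + 2302/p = (-2 + (⅓)*13² + (⅔)*13)/(-3715) + 2302/3595 = (-2 + (⅓)*169 + 26/3)*(-1/3715) + 2302*(1/3595) = (-2 + 169/3 + 26/3)*(-1/3715) + 2302/3595 = 63*(-1/3715) + 2302/3595 = -63/3715 + 2302/3595 = 1665089/2671085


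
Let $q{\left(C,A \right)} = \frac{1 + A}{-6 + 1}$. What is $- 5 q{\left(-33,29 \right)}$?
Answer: $30$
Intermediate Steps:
$q{\left(C,A \right)} = - \frac{1}{5} - \frac{A}{5}$ ($q{\left(C,A \right)} = \frac{1 + A}{-5} = \left(1 + A\right) \left(- \frac{1}{5}\right) = - \frac{1}{5} - \frac{A}{5}$)
$- 5 q{\left(-33,29 \right)} = - 5 \left(- \frac{1}{5} - \frac{29}{5}\right) = \left(-5\right) \left(-6\right) = 30$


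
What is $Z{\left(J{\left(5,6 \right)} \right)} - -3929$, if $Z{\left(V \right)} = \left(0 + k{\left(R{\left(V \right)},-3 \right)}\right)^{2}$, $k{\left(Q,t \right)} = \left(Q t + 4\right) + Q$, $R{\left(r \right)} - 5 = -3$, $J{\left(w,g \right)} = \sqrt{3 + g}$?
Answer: $3929$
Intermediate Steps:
$R{\left(r \right)} = 2$ ($R{\left(r \right)} = 5 - 3 = 2$)
$k{\left(Q,t \right)} = 4 + Q + Q t$ ($k{\left(Q,t \right)} = \left(4 + Q t\right) + Q = 4 + Q + Q t$)
$Z{\left(V \right)} = 0$ ($Z{\left(V \right)} = \left(0 + \left(4 + 2 + 2 \left(-3\right)\right)\right)^{2} = \left(0 + \left(4 + 2 - 6\right)\right)^{2} = \left(0 + 0\right)^{2} = 0^{2} = 0$)
$Z{\left(J{\left(5,6 \right)} \right)} - -3929 = 0 - -3929 = 0 + 3929 = 3929$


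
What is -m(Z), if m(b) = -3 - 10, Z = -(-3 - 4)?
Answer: 13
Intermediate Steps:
Z = 7 (Z = -1*(-7) = 7)
m(b) = -13
-m(Z) = -1*(-13) = 13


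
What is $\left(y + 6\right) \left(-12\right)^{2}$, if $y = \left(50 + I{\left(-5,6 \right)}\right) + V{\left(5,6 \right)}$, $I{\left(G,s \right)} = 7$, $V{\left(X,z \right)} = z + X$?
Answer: $10656$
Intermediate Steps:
$V{\left(X,z \right)} = X + z$
$y = 68$ ($y = \left(50 + 7\right) + \left(5 + 6\right) = 57 + 11 = 68$)
$\left(y + 6\right) \left(-12\right)^{2} = \left(68 + 6\right) \left(-12\right)^{2} = 74 \cdot 144 = 10656$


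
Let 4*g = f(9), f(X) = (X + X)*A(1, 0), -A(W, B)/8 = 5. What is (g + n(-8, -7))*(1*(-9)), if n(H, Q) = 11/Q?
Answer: 11439/7 ≈ 1634.1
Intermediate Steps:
A(W, B) = -40 (A(W, B) = -8*5 = -40)
f(X) = -80*X (f(X) = (X + X)*(-40) = (2*X)*(-40) = -80*X)
g = -180 (g = (-80*9)/4 = (¼)*(-720) = -180)
(g + n(-8, -7))*(1*(-9)) = (-180 + 11/(-7))*(1*(-9)) = (-180 + 11*(-⅐))*(-9) = (-180 - 11/7)*(-9) = -1271/7*(-9) = 11439/7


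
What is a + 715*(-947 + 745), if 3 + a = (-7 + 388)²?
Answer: 728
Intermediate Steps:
a = 145158 (a = -3 + (-7 + 388)² = -3 + 381² = -3 + 145161 = 145158)
a + 715*(-947 + 745) = 145158 + 715*(-947 + 745) = 145158 + 715*(-202) = 145158 - 144430 = 728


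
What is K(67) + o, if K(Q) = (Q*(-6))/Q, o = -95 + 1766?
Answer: 1665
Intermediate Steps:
o = 1671
K(Q) = -6 (K(Q) = (-6*Q)/Q = -6)
K(67) + o = -6 + 1671 = 1665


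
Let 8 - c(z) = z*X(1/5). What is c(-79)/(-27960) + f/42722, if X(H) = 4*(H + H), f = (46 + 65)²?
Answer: 70573609/248855650 ≈ 0.28359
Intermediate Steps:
f = 12321 (f = 111² = 12321)
X(H) = 8*H (X(H) = 4*(2*H) = 8*H)
c(z) = 8 - 8*z/5 (c(z) = 8 - z*8/5 = 8 - 8*z/5)
c(-79)/(-27960) + f/42722 = (8 - 8/5*(-79))/(-27960) + 12321/42722 = (8 + 632/5)*(-1/27960) + 12321*(1/42722) = (672/5)*(-1/27960) + 12321/42722 = -28/5825 + 12321/42722 = 70573609/248855650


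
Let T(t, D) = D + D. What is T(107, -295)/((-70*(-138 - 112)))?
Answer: -59/1750 ≈ -0.033714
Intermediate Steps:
T(t, D) = 2*D
T(107, -295)/((-70*(-138 - 112))) = (2*(-295))/((-70*(-138 - 112))) = -590/((-70*(-250))) = -590/17500 = -590*1/17500 = -59/1750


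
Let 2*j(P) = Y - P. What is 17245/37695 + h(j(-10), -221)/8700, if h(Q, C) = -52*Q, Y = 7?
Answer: 4445677/10931550 ≈ 0.40668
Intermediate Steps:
j(P) = 7/2 - P/2 (j(P) = (7 - P)/2 = 7/2 - P/2)
17245/37695 + h(j(-10), -221)/8700 = 17245/37695 - 52*(7/2 - 1/2*(-10))/8700 = 17245*(1/37695) - 52*(7/2 + 5)*(1/8700) = 3449/7539 - 52*17/2*(1/8700) = 3449/7539 - 442*1/8700 = 3449/7539 - 221/4350 = 4445677/10931550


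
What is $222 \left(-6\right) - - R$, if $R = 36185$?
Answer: $34853$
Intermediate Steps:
$222 \left(-6\right) - - R = 222 \left(-6\right) - \left(-1\right) 36185 = -1332 - -36185 = -1332 + 36185 = 34853$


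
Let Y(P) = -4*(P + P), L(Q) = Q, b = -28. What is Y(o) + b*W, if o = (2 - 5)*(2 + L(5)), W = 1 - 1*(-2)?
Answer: 84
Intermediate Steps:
W = 3 (W = 1 + 2 = 3)
o = -21 (o = (2 - 5)*(2 + 5) = -3*7 = -21)
Y(P) = -8*P
Y(o) + b*W = -8*(-21) - 28*3 = 168 - 84 = 84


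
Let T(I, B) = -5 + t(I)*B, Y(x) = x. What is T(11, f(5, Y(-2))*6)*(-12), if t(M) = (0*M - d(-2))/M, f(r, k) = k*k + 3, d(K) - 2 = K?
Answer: 60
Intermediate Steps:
d(K) = 2 + K
f(r, k) = 3 + k² (f(r, k) = k² + 3 = 3 + k²)
t(M) = 0 (t(M) = (0*M - (2 - 2))/M = (0 - 1*0)/M = (0 + 0)/M = 0/M = 0)
T(I, B) = -5 (T(I, B) = -5 + 0*B = -5 + 0 = -5)
T(11, f(5, Y(-2))*6)*(-12) = -5*(-12) = 60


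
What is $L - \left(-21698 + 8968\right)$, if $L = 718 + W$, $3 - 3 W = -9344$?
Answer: $\frac{49691}{3} \approx 16564.0$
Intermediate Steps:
$W = \frac{9347}{3}$ ($W = 1 - - \frac{9344}{3} = 1 + \frac{9344}{3} = \frac{9347}{3} \approx 3115.7$)
$L = \frac{11501}{3}$ ($L = 718 + \frac{9347}{3} = \frac{11501}{3} \approx 3833.7$)
$L - \left(-21698 + 8968\right) = \frac{11501}{3} - \left(-21698 + 8968\right) = \frac{11501}{3} - -12730 = \frac{11501}{3} + 12730 = \frac{49691}{3}$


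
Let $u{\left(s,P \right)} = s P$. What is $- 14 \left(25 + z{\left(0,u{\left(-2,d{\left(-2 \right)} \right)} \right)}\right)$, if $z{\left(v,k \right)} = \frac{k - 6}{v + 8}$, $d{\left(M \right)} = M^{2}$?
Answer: $- \frac{651}{2} \approx -325.5$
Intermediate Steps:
$u{\left(s,P \right)} = P s$
$z{\left(v,k \right)} = \frac{-6 + k}{8 + v}$
$- 14 \left(25 + z{\left(0,u{\left(-2,d{\left(-2 \right)} \right)} \right)}\right) = - 14 \left(25 + \frac{-6 + \left(-2\right)^{2} \left(-2\right)}{8 + 0}\right) = - 14 \left(25 + \frac{-6 + 4 \left(-2\right)}{8}\right) = - 14 \left(25 + \frac{-6 - 8}{8}\right) = - 14 \left(25 + \frac{1}{8} \left(-14\right)\right) = - 14 \left(25 - \frac{7}{4}\right) = \left(-14\right) \frac{93}{4} = - \frac{651}{2}$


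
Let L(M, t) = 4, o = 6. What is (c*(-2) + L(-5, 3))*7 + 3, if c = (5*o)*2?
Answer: -809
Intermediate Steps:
c = 60 (c = (5*6)*2 = 30*2 = 60)
(c*(-2) + L(-5, 3))*7 + 3 = (60*(-2) + 4)*7 + 3 = (-120 + 4)*7 + 3 = -116*7 + 3 = -812 + 3 = -809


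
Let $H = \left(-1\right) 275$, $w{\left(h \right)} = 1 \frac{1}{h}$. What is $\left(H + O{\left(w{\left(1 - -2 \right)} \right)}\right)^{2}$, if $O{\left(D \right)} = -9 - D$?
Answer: $\frac{727609}{9} \approx 80846.0$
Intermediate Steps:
$w{\left(h \right)} = \frac{1}{h}$
$H = -275$
$\left(H + O{\left(w{\left(1 - -2 \right)} \right)}\right)^{2} = \left(-275 - \left(9 + \frac{1}{1 - -2}\right)\right)^{2} = \left(-275 - \left(9 + \frac{1}{1 + 2}\right)\right)^{2} = \left(-275 - \frac{28}{3}\right)^{2} = \left(- \frac{853}{3}\right)^{2} = \frac{727609}{9}$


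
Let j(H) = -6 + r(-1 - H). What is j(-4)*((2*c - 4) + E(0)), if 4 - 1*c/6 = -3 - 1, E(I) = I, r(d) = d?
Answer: -276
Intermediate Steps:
c = 48 (c = 24 - 6*(-3 - 1) = 24 - 6*(-4) = 24 + 24 = 48)
j(H) = -7 - H (j(H) = -6 + (-1 - H) = -7 - H)
j(-4)*((2*c - 4) + E(0)) = (-7 - 1*(-4))*((2*48 - 4) + 0) = (-7 + 4)*((96 - 4) + 0) = -3*(92 + 0) = -3*92 = -276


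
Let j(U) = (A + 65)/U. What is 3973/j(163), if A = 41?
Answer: 647599/106 ≈ 6109.4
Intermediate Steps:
j(U) = 106/U (j(U) = (41 + 65)/U = 106/U)
3973/j(163) = 3973/((106/163)) = 3973/((106*(1/163))) = 3973/(106/163) = 3973*(163/106) = 647599/106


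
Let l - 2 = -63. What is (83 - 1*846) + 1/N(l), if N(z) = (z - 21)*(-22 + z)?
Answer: -5192977/6806 ≈ -763.00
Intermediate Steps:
l = -61 (l = 2 - 63 = -61)
N(z) = (-22 + z)*(-21 + z) (N(z) = (-21 + z)*(-22 + z) = (-22 + z)*(-21 + z))
(83 - 1*846) + 1/N(l) = (83 - 1*846) + 1/(462 + (-61)**2 - 43*(-61)) = (83 - 846) + 1/(462 + 3721 + 2623) = -763 + 1/6806 = -5192977/6806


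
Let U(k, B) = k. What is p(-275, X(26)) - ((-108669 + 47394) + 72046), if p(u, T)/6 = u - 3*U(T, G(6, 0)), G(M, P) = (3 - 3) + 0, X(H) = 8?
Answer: -12565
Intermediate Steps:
G(M, P) = 0 (G(M, P) = 0 + 0 = 0)
p(u, T) = -18*T + 6*u (p(u, T) = 6*(u - 3*T) = -18*T + 6*u)
p(-275, X(26)) - ((-108669 + 47394) + 72046) = (-18*8 + 6*(-275)) - ((-108669 + 47394) + 72046) = (-144 - 1650) - (-61275 + 72046) = -1794 - 1*10771 = -1794 - 10771 = -12565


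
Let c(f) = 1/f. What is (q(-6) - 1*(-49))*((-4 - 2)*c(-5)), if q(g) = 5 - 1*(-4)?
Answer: 348/5 ≈ 69.600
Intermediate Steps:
q(g) = 9 (q(g) = 5 + 4 = 9)
(q(-6) - 1*(-49))*((-4 - 2)*c(-5)) = (9 - 1*(-49))*((-4 - 2)/(-5)) = (9 + 49)*(-6*(-⅕)) = 58*(6/5) = 348/5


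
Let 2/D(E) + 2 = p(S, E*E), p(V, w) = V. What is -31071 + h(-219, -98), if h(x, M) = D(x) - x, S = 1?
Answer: -30854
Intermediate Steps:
D(E) = -2 (D(E) = 2/(-2 + 1) = 2/(-1) = 2*(-1) = -2)
h(x, M) = -2 - x
-31071 + h(-219, -98) = -31071 + (-2 - 1*(-219)) = -31071 + (-2 + 219) = -31071 + 217 = -30854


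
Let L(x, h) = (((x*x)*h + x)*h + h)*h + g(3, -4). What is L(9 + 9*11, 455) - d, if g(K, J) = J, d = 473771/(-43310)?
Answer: 47585956616430281/43310 ≈ 1.0987e+12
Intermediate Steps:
d = -473771/43310 (d = 473771*(-1/43310) = -473771/43310 ≈ -10.939)
L(x, h) = -4 + h*(h + h*(x + h*x**2)) (L(x, h) = (((x*x)*h + x)*h + h)*h - 4 = ((x**2*h + x)*h + h)*h - 4 = ((h*x**2 + x)*h + h)*h - 4 = ((x + h*x**2)*h + h)*h - 4 = (h*(x + h*x**2) + h)*h - 4 = (h + h*(x + h*x**2))*h - 4 = h*(h + h*(x + h*x**2)) - 4 = -4 + h*(h + h*(x + h*x**2)))
L(9 + 9*11, 455) - d = (-4 + 455**2 + (9 + 9*11)*455**2 + 455**3*(9 + 9*11)**2) - 1*(-473771/43310) = (-4 + 207025 + (9 + 99)*207025 + 94196375*(9 + 99)**2) + 473771/43310 = (-4 + 207025 + 108*207025 + 94196375*108**2) + 473771/43310 = (-4 + 207025 + 22358700 + 94196375*11664) + 473771/43310 = (-4 + 207025 + 22358700 + 1098706518000) + 473771/43310 = 1098729083721 + 473771/43310 = 47585956616430281/43310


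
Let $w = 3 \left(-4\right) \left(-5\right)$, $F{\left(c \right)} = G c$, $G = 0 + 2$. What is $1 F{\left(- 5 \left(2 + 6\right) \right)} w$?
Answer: $-4800$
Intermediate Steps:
$G = 2$
$F{\left(c \right)} = 2 c$
$w = 60$ ($w = \left(-12\right) \left(-5\right) = 60$)
$1 F{\left(- 5 \left(2 + 6\right) \right)} w = 1 \cdot 2 \left(- 5 \left(2 + 6\right)\right) 60 = 1 \cdot 2 \left(\left(-5\right) 8\right) 60 = 1 \cdot 2 \left(-40\right) 60 = 1 \left(-80\right) 60 = \left(-80\right) 60 = -4800$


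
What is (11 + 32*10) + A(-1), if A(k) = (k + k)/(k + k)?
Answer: 332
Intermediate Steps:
A(k) = 1 (A(k) = (2*k)/((2*k)) = (2*k)*(1/(2*k)) = 1)
(11 + 32*10) + A(-1) = (11 + 32*10) + 1 = (11 + 320) + 1 = 331 + 1 = 332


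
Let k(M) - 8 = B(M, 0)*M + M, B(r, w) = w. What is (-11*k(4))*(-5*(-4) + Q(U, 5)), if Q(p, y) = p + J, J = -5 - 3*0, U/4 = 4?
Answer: -4092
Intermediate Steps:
U = 16 (U = 4*4 = 16)
J = -5 (J = -5 + 0 = -5)
Q(p, y) = -5 + p (Q(p, y) = p - 5 = -5 + p)
k(M) = 8 + M (k(M) = 8 + (0*M + M) = 8 + (0 + M) = 8 + M)
(-11*k(4))*(-5*(-4) + Q(U, 5)) = (-11*(8 + 4))*(-5*(-4) + (-5 + 16)) = (-11*12)*(20 + 11) = -132*31 = -4092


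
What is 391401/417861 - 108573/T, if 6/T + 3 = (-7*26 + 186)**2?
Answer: -21843968229/92858 ≈ -2.3524e+5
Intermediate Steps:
T = 6/13 (T = 6/(-3 + (-7*26 + 186)**2) = 6/(-3 + (-182 + 186)**2) = 6/(-3 + 4**2) = 6/(-3 + 16) = 6/13 ≈ 0.46154)
391401/417861 - 108573/T = 391401/417861 - 108573/6/13 = 391401*(1/417861) - 108573*13/6 = 43489/46429 - 470483/2 = -21843968229/92858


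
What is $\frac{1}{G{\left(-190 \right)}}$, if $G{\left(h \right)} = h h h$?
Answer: $- \frac{1}{6859000} \approx -1.4579 \cdot 10^{-7}$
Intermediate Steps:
$G{\left(h \right)} = h^{3}$ ($G{\left(h \right)} = h^{2} h = h^{3}$)
$\frac{1}{G{\left(-190 \right)}} = \frac{1}{\left(-190\right)^{3}} = \frac{1}{-6859000} = - \frac{1}{6859000}$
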